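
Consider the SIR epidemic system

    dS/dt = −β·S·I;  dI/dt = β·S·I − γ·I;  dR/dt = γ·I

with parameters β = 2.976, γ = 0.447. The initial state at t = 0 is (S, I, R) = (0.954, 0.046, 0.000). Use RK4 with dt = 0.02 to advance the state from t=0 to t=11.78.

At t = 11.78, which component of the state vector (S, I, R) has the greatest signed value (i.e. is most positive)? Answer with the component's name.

largest component: R

t=0.000: state=(0.954, 0.046, 0.000)
step 1 (dt=0.02): k1=(-0.131, 0.110, 0.021), k2=(-0.134, 0.112, 0.021), k3=(-0.134, 0.113, 0.021), k4=(-0.137, 0.115, 0.022); state += dt/6·(k1+2k2+2k3+k4)
t=0.020: state=(0.951, 0.048, 0.000)
t=0.040: state=(0.949, 0.051, 0.001)
t=0.060: state=(0.946, 0.053, 0.001)
continuing one RK4 step at a time; state shown every 25 steps (Δt=0.5):
t=0.500: state=(0.839, 0.142, 0.019)
t=1.000: state=(0.595, 0.334, 0.071)
t=1.500: state=(0.311, 0.521, 0.168)
t=2.000: state=(0.136, 0.571, 0.293)
t=2.500: state=(0.060, 0.524, 0.416)
t=3.000: state=(0.029, 0.446, 0.525)
t=3.500: state=(0.016, 0.368, 0.616)
t=4.000: state=(0.010, 0.300, 0.690)
t=4.500: state=(0.006, 0.243, 0.751)
t=5.000: state=(0.005, 0.196, 0.800)
t=5.500: state=(0.004, 0.157, 0.839)
t=6.000: state=(0.003, 0.127, 0.871)
t=6.500: state=(0.002, 0.102, 0.896)
t=7.000: state=(0.002, 0.082, 0.916)
t=7.500: state=(0.002, 0.065, 0.933)
t=8.000: state=(0.002, 0.052, 0.946)
t=8.500: state=(0.002, 0.042, 0.956)
t=9.000: state=(0.002, 0.034, 0.965)
t=9.500: state=(0.001, 0.027, 0.972)
t=10.000: state=(0.001, 0.022, 0.977)
t=10.500: state=(0.001, 0.017, 0.981)
t=11.000: state=(0.001, 0.014, 0.985)
t=11.500: state=(0.001, 0.011, 0.988)
t=11.780: state=(0.001, 0.010, 0.989)
compare at T: S=0.001, I=0.010, R=0.989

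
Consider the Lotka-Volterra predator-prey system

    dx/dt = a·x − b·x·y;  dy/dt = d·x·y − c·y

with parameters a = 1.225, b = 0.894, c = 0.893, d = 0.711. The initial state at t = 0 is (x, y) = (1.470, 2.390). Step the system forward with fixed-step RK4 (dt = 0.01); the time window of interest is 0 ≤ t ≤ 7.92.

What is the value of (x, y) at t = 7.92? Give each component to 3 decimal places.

(x, y) = (0.544, 1.416)

t=0.000: state=(1.470, 2.390)
step 1 (dt=0.01): k1=(-1.340, 0.364), k2=(-1.336, 0.353), k3=(-1.336, 0.353), k4=(-1.333, 0.341); state += dt/6·(k1+2k2+2k3+k4)
t=0.010: state=(1.457, 2.394)
t=0.020: state=(1.443, 2.397)
t=0.030: state=(1.430, 2.400)
continuing one RK4 step at a time; state shown every 50 steps (Δt=0.5):
t=0.500: state=(0.930, 2.323)
t=1.000: state=(0.655, 1.958)
t=1.500: state=(0.553, 1.547)
t=2.000: state=(0.554, 1.202)
t=2.500: state=(0.634, 0.948)
t=3.000: state=(0.798, 0.780)
t=3.500: state=(1.062, 0.693)
t=4.000: state=(1.444, 0.689)
t=4.500: state=(1.920, 0.801)
t=5.000: state=(2.337, 1.099)
t=5.500: state=(2.354, 1.647)
t=6.000: state=(1.810, 2.236)
t=6.500: state=(1.158, 2.413)
t=7.000: state=(0.761, 2.154)
t=7.500: state=(0.587, 1.743)
t=7.920: state=(0.544, 1.416)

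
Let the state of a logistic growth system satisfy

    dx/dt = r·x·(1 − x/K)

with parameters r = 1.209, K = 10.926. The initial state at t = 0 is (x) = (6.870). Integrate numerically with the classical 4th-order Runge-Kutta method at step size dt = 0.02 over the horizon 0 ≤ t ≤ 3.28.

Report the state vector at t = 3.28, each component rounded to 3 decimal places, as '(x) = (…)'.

t=0.000: state=(6.870)
step 1 (dt=0.02): k1=(3.083), k2=(3.074), k3=(3.074), k4=(3.064); state += dt/6·(k1+2k2+2k3+k4)
t=0.020: state=(6.931)
t=0.040: state=(6.993)
t=0.060: state=(7.053)
continuing one RK4 step at a time; state shown every 10 steps (Δt=0.2):
t=0.200: state=(7.465)
t=0.400: state=(8.010)
t=0.600: state=(8.497)
t=0.800: state=(8.923)
t=1.000: state=(9.289)
t=1.200: state=(9.598)
t=1.400: state=(9.855)
t=1.600: state=(10.067)
t=1.800: state=(10.240)
t=2.000: state=(10.380)
t=2.200: state=(10.493)
t=2.400: state=(10.583)
t=2.600: state=(10.655)
t=2.800: state=(10.712)
t=3.000: state=(10.757)
t=3.200: state=(10.793)
t=3.280: state=(10.805)

(x) = (10.805)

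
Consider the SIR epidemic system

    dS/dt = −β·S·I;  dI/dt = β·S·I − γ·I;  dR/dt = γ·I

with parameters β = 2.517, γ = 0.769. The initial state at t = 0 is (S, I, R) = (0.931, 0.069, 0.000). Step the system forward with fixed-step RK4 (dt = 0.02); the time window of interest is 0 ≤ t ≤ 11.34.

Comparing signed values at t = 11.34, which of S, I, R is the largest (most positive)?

largest component: R

t=0.000: state=(0.931, 0.069, 0.000)
step 1 (dt=0.02): k1=(-0.162, 0.109, 0.053), k2=(-0.164, 0.110, 0.054), k3=(-0.164, 0.110, 0.054), k4=(-0.166, 0.112, 0.055); state += dt/6·(k1+2k2+2k3+k4)
t=0.020: state=(0.928, 0.071, 0.001)
t=0.040: state=(0.924, 0.073, 0.002)
t=0.060: state=(0.921, 0.076, 0.003)
continuing one RK4 step at a time; state shown every 25 steps (Δt=0.5):
t=0.500: state=(0.818, 0.142, 0.039)
t=1.000: state=(0.643, 0.244, 0.113)
t=1.500: state=(0.446, 0.329, 0.225)
t=2.000: state=(0.288, 0.354, 0.358)
t=2.500: state=(0.187, 0.323, 0.490)
t=3.000: state=(0.129, 0.267, 0.604)
t=3.500: state=(0.096, 0.209, 0.695)
t=4.000: state=(0.076, 0.159, 0.765)
t=4.500: state=(0.064, 0.118, 0.818)
t=5.000: state=(0.056, 0.086, 0.857)
t=5.500: state=(0.051, 0.063, 0.886)
t=6.000: state=(0.048, 0.046, 0.906)
t=6.500: state=(0.046, 0.033, 0.921)
t=7.000: state=(0.044, 0.024, 0.932)
t=7.500: state=(0.043, 0.017, 0.940)
t=8.000: state=(0.042, 0.012, 0.946)
t=8.500: state=(0.042, 0.009, 0.950)
t=9.000: state=(0.041, 0.006, 0.952)
t=9.500: state=(0.041, 0.005, 0.955)
t=10.000: state=(0.041, 0.003, 0.956)
t=10.500: state=(0.041, 0.002, 0.957)
t=11.000: state=(0.040, 0.002, 0.958)
t=11.340: state=(0.040, 0.001, 0.958)
compare at T: S=0.040, I=0.001, R=0.958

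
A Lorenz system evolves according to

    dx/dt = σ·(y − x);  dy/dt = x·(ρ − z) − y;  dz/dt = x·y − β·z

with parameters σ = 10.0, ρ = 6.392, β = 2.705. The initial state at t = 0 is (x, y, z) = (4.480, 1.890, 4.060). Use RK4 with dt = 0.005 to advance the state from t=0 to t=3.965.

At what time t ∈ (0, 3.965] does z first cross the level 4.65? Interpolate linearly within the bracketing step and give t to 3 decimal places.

t=0.000: state=(4.480, 1.890, 4.060)
step 1 (dt=0.005): k1=(-25.900, 8.557, -2.515), k2=(-25.039, 8.413, -2.526), k3=(-25.064, 8.418, -2.523), k4=(-24.226, 8.278, -2.535); state += dt/6·(k1+2k2+2k3+k4)
t=0.005: state=(4.355, 1.932, 4.047)
t=0.010: state=(4.238, 1.973, 4.035)
t=0.015: state=(4.128, 2.012, 4.022)
continuing one RK4 step at a time; state shown every 40 steps (Δt=0.2):
t=0.200: state=(2.948, 3.070, 3.637)
t=0.400: state=(3.633, 4.084, 3.958)
t=0.525: state=(4.179, 4.572, 4.642)
next step: t=0.530: state=(4.199, 4.586, 4.675) — z has crossed 4.65
linear interpolation between t=0.525 (4.64235) and t=0.530 (4.67525) → t≈0.526

t = 0.526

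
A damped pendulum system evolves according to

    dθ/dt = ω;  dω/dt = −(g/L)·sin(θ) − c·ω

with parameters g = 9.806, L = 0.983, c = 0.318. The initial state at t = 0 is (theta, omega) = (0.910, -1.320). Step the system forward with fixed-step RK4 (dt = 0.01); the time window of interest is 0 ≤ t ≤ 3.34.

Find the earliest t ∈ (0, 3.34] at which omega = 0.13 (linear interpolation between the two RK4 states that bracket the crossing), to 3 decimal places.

t = 0.909

t=0.000: state=(0.910, -1.320)
step 1 (dt=0.01): k1=(-1.320, -7.456), k2=(-1.357, -7.404), k3=(-1.357, -7.402), k4=(-1.394, -7.349); state += dt/6·(k1+2k2+2k3+k4)
t=0.010: state=(0.896, -1.394)
t=0.020: state=(0.882, -1.467)
t=0.030: state=(0.867, -1.539)
continuing one RK4 step at a time; state shown every 20 steps (Δt=0.2):
t=0.200: state=(0.515, -2.520)
t=0.400: state=(-0.037, -2.820)
t=0.600: state=(-0.542, -2.072)
t=0.800: state=(-0.824, -0.693)
t=0.900: state=(-0.855, 0.064)
next step: t=0.910: state=(-0.854, 0.139) — omega has crossed 0.13
linear interpolation between t=0.900 (0.06419) and t=0.910 (0.13913) → t≈0.909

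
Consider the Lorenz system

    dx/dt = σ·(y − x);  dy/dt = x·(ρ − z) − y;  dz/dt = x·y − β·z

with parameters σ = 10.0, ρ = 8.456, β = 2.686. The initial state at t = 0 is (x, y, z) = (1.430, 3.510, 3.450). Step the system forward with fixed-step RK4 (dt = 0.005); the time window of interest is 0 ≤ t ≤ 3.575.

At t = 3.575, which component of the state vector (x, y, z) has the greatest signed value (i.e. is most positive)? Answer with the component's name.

t=0.000: state=(1.430, 3.510, 3.450)
step 1 (dt=0.005): k1=(20.800, 3.649, -4.247), k2=(20.371, 3.916, -4.023), k3=(20.389, 3.909, -4.027), k4=(19.976, 4.170, -3.806); state += dt/6·(k1+2k2+2k3+k4)
t=0.005: state=(1.532, 3.530, 3.430)
t=0.010: state=(1.630, 3.552, 3.412)
t=0.015: state=(1.724, 3.576, 3.396)
continuing one RK4 step at a time; state shown every 40 steps (Δt=0.2):
t=0.200: state=(4.245, 5.494, 4.199)
t=0.400: state=(6.308, 6.799, 8.008)
t=0.600: state=(5.489, 4.413, 10.076)
t=0.800: state=(3.553, 2.917, 8.217)
t=1.000: state=(3.058, 3.144, 6.244)
t=1.200: state=(3.694, 4.203, 5.553)
t=1.400: state=(4.846, 5.391, 6.529)
t=1.600: state=(5.401, 5.331, 8.289)
t=1.800: state=(4.712, 4.226, 8.585)
t=2.000: state=(3.943, 3.724, 7.567)
t=2.200: state=(3.881, 4.018, 6.706)
t=2.400: state=(4.357, 4.652, 6.698)
t=2.600: state=(4.847, 4.989, 7.433)
t=2.800: state=(4.825, 4.674, 8.018)
t=3.000: state=(4.423, 4.224, 7.835)
t=3.200: state=(4.178, 4.147, 7.313)
t=3.400: state=(4.281, 4.398, 7.053)
t=3.575: state=(4.516, 4.646, 7.202)
compare at T: x=4.516, y=4.646, z=7.202

largest component: z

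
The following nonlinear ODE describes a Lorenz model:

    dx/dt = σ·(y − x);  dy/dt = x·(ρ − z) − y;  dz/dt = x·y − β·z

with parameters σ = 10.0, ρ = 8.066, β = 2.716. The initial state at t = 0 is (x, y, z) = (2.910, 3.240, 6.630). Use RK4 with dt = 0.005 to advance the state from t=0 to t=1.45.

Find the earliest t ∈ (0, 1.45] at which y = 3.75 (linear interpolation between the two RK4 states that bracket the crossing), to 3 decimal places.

t=0.000: state=(2.910, 3.240, 6.630)
step 1 (dt=0.005): k1=(3.300, 0.939, -8.579), k2=(3.241, 1.011, -8.487), k3=(3.244, 1.010, -8.487), k4=(3.188, 1.081, -8.396); state += dt/6·(k1+2k2+2k3+k4)
t=0.005: state=(2.926, 3.245, 6.588)
t=0.010: state=(2.942, 3.251, 6.546)
t=0.015: state=(2.957, 3.257, 6.505)
continuing one RK4 step at a time; state shown every 10 steps (Δt=0.05):
t=0.050: state=(3.055, 3.321, 6.246)
t=0.100: state=(3.187, 3.460, 5.947)
t=0.150: state=(3.333, 3.646, 5.733)
t=0.170: state=(3.398, 3.732, 5.672)
next step: t=0.175: state=(3.415, 3.754, 5.659) — y has crossed 3.75
linear interpolation between t=0.170 (3.73172) and t=0.175 (3.75390) → t≈0.174

t = 0.174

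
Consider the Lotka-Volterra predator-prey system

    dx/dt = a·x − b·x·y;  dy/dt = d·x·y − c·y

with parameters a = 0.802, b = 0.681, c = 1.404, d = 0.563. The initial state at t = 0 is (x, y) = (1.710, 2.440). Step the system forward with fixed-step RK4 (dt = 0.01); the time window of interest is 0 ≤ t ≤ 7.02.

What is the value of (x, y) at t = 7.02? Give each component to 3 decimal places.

t=0.000: state=(1.710, 2.440)
step 1 (dt=0.01): k1=(-1.470, -1.077), k2=(-1.457, -1.084), k3=(-1.457, -1.084), k4=(-1.445, -1.092); state += dt/6·(k1+2k2+2k3+k4)
t=0.010: state=(1.695, 2.429)
t=0.020: state=(1.681, 2.418)
t=0.030: state=(1.667, 2.407)
continuing one RK4 step at a time; state shown every 25 steps (Δt=0.25):
t=0.250: state=(1.414, 2.137)
t=0.500: state=(1.235, 1.810)
t=0.750: state=(1.139, 1.505)
t=1.000: state=(1.102, 1.240)
t=1.250: state=(1.112, 1.019)
t=1.500: state=(1.161, 0.842)
t=1.750: state=(1.244, 0.702)
t=2.000: state=(1.362, 0.593)
t=2.250: state=(1.516, 0.511)
t=2.500: state=(1.707, 0.451)
t=2.750: state=(1.939, 0.410)
t=3.000: state=(2.215, 0.387)
t=3.250: state=(2.536, 0.380)
t=3.500: state=(2.903, 0.392)
t=3.750: state=(3.309, 0.427)
t=4.000: state=(3.741, 0.494)
t=4.250: state=(4.166, 0.607)
t=4.500: state=(4.526, 0.789)
t=4.750: state=(4.730, 1.068)
t=5.000: state=(4.668, 1.462)
t=5.250: state=(4.273, 1.938)
t=5.500: state=(3.610, 2.381)
t=5.750: state=(2.866, 2.643)
t=6.000: state=(2.223, 2.657)
t=6.250: state=(1.752, 2.469)
t=6.500: state=(1.441, 2.173)
t=6.750: state=(1.251, 1.846)
t=7.000: state=(1.146, 1.537)
t=7.020: state=(1.141, 1.514)

(x, y) = (1.141, 1.514)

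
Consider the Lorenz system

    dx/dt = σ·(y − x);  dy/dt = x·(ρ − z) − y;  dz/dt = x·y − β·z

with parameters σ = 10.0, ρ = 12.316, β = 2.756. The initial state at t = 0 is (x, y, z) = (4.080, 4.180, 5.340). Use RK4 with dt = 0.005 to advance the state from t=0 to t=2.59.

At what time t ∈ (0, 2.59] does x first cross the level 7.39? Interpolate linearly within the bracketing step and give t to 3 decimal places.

t=0.000: state=(4.080, 4.180, 5.340)
step 1 (dt=0.005): k1=(1.000, 24.282, 2.337), k2=(1.582, 24.215, 2.580), k3=(1.566, 24.223, 2.583), k4=(2.133, 24.163, 2.830); state += dt/6·(k1+2k2+2k3+k4)
t=0.005: state=(4.088, 4.301, 5.353)
t=0.010: state=(4.101, 4.422, 5.368)
t=0.015: state=(4.120, 4.542, 5.386)
continuing one RK4 step at a time; state shown every 20 steps (Δt=0.1):
t=0.100: state=(5.028, 6.591, 6.189)
t=0.200: state=(6.849, 8.733, 8.776)
t=0.225: state=(7.305, 9.054, 9.716)
next step: t=0.230: state=(7.392, 9.100, 9.915) — x has crossed 7.39
linear interpolation between t=0.225 (7.30536) and t=0.230 (7.39180) → t≈0.230

t = 0.230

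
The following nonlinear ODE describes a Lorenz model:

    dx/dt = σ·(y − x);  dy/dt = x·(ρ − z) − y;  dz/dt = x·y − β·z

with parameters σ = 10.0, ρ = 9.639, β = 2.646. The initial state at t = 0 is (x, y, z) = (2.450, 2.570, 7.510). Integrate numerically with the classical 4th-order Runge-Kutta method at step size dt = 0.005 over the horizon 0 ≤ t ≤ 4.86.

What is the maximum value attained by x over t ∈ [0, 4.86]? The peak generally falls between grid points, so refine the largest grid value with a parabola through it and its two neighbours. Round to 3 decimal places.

t=0.000: state=(2.450, 2.570, 7.510)
step 1 (dt=0.005): k1=(1.200, 2.646, -13.575), k2=(1.236, 2.729, -13.461), k3=(1.237, 2.728, -13.461), k4=(1.275, 2.811, -13.347); state += dt/6·(k1+2k2+2k3+k4)
t=0.005: state=(2.456, 2.584, 7.443)
t=0.010: state=(2.463, 2.598, 7.377)
t=0.015: state=(2.470, 2.613, 7.311)
continuing one RK4 step at a time; state shown every 40 steps (Δt=0.2):
t=0.200: state=(3.117, 3.699, 5.746)
t=0.400: state=(4.740, 5.708, 6.337)
t=0.600: state=(6.225, 6.472, 9.366)
t=0.800: state=(5.393, 4.532, 10.632)
t=1.000: state=(3.928, 3.485, 8.954)
t=1.200: state=(3.722, 3.920, 7.367)
t=1.400: state=(4.519, 5.051, 7.225)
t=1.600: state=(5.457, 5.740, 8.620)
t=1.800: state=(5.361, 5.015, 9.734)
t=2.000: state=(4.534, 4.175, 9.173)
t=2.200: state=(4.187, 4.208, 8.146)
t=2.400: state=(4.529, 4.808, 7.836)
t=2.600: state=(5.074, 5.277, 8.458)
t=2.800: state=(5.160, 5.041, 9.166)
t=3.000: state=(4.758, 4.537, 9.061)
t=3.200: state=(4.475, 4.435, 8.490)
t=3.400: state=(4.591, 4.726, 8.204)
t=3.600: state=(4.892, 5.022, 8.458)
t=3.800: state=(5.002, 4.972, 8.870)
t=4.000: state=(4.823, 4.703, 8.913)
t=4.200: state=(4.635, 4.587, 8.627)
t=4.400: state=(4.653, 4.713, 8.416)
t=4.600: state=(4.811, 4.890, 8.501)
t=4.800: state=(4.901, 4.903, 8.727)
t=4.860: state=(4.895, 4.871, 8.774)
largest grid value and its neighbours: x(0.630)=6.26554, x(0.635)=6.26581, x(0.640)=6.26419
parabola through these three points peaks at t≈0.633 with x≈6.26593

max x = 6.266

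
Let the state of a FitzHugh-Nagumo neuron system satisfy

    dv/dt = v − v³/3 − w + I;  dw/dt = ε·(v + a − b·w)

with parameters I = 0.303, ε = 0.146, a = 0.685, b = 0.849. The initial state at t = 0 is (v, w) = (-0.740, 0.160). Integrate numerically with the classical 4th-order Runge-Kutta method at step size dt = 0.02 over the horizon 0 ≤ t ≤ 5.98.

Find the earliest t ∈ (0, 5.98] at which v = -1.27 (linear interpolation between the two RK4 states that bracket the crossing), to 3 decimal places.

t=0.000: state=(-0.740, 0.160)
step 1 (dt=0.02): k1=(-0.462, -0.028), k2=(-0.464, -0.029), k3=(-0.464, -0.029), k4=(-0.465, -0.029); state += dt/6·(k1+2k2+2k3+k4)
t=0.020: state=(-0.749, 0.159)
t=0.040: state=(-0.759, 0.159)
t=0.060: state=(-0.768, 0.158)
continuing one RK4 step at a time; state shown every 10 steps (Δt=0.2):
t=0.200: state=(-0.836, 0.153)
t=0.400: state=(-0.935, 0.144)
t=0.600: state=(-1.035, 0.131)
t=0.800: state=(-1.131, 0.117)
t=1.000: state=(-1.219, 0.100)
t=1.120: state=(-1.266, 0.088)
next step: t=1.140: state=(-1.274, 0.087) — v has crossed -1.27
linear interpolation between t=1.120 (-1.26630) and t=1.140 (-1.27374) → t≈1.130

t = 1.130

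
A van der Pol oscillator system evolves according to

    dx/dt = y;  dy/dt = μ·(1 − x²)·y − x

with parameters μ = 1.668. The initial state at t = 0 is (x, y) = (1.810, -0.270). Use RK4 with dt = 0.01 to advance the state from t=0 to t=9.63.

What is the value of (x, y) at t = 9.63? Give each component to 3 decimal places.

(x, y) = (-0.912, -3.419)

t=0.000: state=(1.810, -0.270)
step 1 (dt=0.01): k1=(-0.270, -0.785), k2=(-0.274, -0.771), k3=(-0.274, -0.771), k4=(-0.278, -0.758); state += dt/6·(k1+2k2+2k3+k4)
t=0.010: state=(1.807, -0.278)
t=0.020: state=(1.804, -0.285)
t=0.030: state=(1.802, -0.292)
continuing one RK4 step at a time; state shown every 50 steps (Δt=0.5):
t=0.500: state=(1.611, -0.490)
t=1.000: state=(1.324, -0.672)
t=1.500: state=(0.907, -1.057)
t=2.000: state=(0.146, -2.200)
t=2.500: state=(-1.358, -3.034)
t=3.000: state=(-2.016, -0.062)
t=3.500: state=(-1.899, 0.374)
t=4.000: state=(-1.685, 0.480)
t=4.500: state=(-1.413, 0.621)
t=5.000: state=(-1.039, 0.919)
t=5.500: state=(-0.408, 1.765)
t=6.000: state=(0.924, 3.419)
t=6.500: state=(1.982, 0.495)
t=7.000: state=(1.946, -0.330)
t=7.500: state=(1.747, -0.453)
t=8.000: state=(1.492, -0.574)
t=8.500: state=(1.154, -0.811)
t=9.000: state=(0.620, -1.436)
t=9.500: state=(-0.480, -3.149)
t=9.630: state=(-0.912, -3.419)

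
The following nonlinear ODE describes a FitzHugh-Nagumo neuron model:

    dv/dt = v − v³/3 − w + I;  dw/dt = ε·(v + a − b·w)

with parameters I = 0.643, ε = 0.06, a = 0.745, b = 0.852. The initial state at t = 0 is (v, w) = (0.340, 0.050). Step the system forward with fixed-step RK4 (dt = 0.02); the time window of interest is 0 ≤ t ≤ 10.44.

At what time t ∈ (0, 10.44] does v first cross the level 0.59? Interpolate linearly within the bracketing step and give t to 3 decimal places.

t = 0.247

t=0.000: state=(0.340, 0.050)
step 1 (dt=0.02): k1=(0.920, 0.063), k2=(0.927, 0.063), k3=(0.927, 0.063), k4=(0.935, 0.064); state += dt/6·(k1+2k2+2k3+k4)
t=0.020: state=(0.359, 0.051)
t=0.040: state=(0.377, 0.053)
t=0.060: state=(0.397, 0.054)
t=0.240: state=(0.582, 0.067)
next step: t=0.260: state=(0.604, 0.068) — v has crossed 0.59
linear interpolation between t=0.240 (0.58200) and t=0.260 (0.60398) → t≈0.247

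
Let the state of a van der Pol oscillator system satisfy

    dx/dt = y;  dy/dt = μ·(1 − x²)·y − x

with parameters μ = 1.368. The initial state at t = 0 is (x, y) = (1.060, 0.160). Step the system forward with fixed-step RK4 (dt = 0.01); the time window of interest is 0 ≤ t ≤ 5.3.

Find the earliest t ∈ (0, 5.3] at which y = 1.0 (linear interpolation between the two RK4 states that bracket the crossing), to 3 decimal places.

t=0.000: state=(1.060, 0.160)
step 1 (dt=0.01): k1=(0.160, -1.087), k2=(0.155, -1.087), k3=(0.155, -1.087), k4=(0.149, -1.087); state += dt/6·(k1+2k2+2k3+k4)
t=0.010: state=(1.062, 0.149)
t=0.020: state=(1.063, 0.138)
t=0.030: state=(1.064, 0.127)
continuing one RK4 step at a time; state shown every 20 steps (Δt=0.2):
t=0.200: state=(1.070, -0.056)
t=0.400: state=(1.038, -0.262)
t=0.600: state=(0.966, -0.463)
t=0.800: state=(0.853, -0.672)
t=1.000: state=(0.695, -0.914)
t=1.200: state=(0.483, -1.221)
t=1.400: state=(0.199, -1.631)
t=1.600: state=(-0.177, -2.143)
t=1.800: state=(-0.654, -2.590)
t=2.000: state=(-1.177, -2.506)
t=2.200: state=(-1.604, -1.671)
t=2.400: state=(-1.837, -0.698)
t=2.600: state=(-1.908, -0.078)
t=2.800: state=(-1.888, 0.234)
t=3.000: state=(-1.824, 0.391)
t=3.200: state=(-1.736, 0.486)
t=3.400: state=(-1.631, 0.560)
t=3.600: state=(-1.512, 0.634)
t=3.800: state=(-1.377, 0.722)
t=4.000: state=(-1.222, 0.836)
t=4.200: state=(-1.040, 0.992)
next step: t=4.210: state=(-1.030, 1.002) — y has crossed 1.0
linear interpolation between t=4.200 (0.99243) and t=4.210 (1.00182) → t≈4.208

t = 4.208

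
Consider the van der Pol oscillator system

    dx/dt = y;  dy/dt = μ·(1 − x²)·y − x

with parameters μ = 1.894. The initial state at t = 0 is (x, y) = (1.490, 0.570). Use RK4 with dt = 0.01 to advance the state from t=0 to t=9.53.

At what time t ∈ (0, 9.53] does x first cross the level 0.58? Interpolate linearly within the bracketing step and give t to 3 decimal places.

t = 1.798

t=0.000: state=(1.490, 0.570)
step 1 (dt=0.01): k1=(0.570, -2.807), k2=(0.556, -2.787), k3=(0.556, -2.787), k4=(0.542, -2.765); state += dt/6·(k1+2k2+2k3+k4)
t=0.010: state=(1.496, 0.542)
t=0.020: state=(1.501, 0.515)
t=0.030: state=(1.506, 0.488)
continuing one RK4 step at a time; state shown every 50 steps (Δt=0.5):
t=0.500: state=(1.521, -0.275)
t=1.000: state=(1.303, -0.575)
t=1.500: state=(0.932, -0.958)
t=1.790: state=(0.592, -1.447)
next step: t=1.800: state=(0.578, -1.471) — x has crossed 0.58
linear interpolation between t=1.790 (0.59209) and t=1.800 (0.57750) → t≈1.798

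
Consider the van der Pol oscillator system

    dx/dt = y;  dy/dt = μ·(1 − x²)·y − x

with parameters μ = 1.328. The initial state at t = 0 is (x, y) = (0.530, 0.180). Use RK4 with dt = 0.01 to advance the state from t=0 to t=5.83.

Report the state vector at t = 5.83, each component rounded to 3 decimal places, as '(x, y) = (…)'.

t=0.000: state=(0.530, 0.180)
step 1 (dt=0.01): k1=(0.180, -0.358), k2=(0.178, -0.361), k3=(0.178, -0.361), k4=(0.176, -0.364); state += dt/6·(k1+2k2+2k3+k4)
t=0.010: state=(0.532, 0.176)
t=0.020: state=(0.534, 0.173)
t=0.030: state=(0.535, 0.169)
continuing one RK4 step at a time; state shown every 20 steps (Δt=0.2):
t=0.200: state=(0.558, 0.097)
t=0.400: state=(0.567, -0.007)
t=0.600: state=(0.554, -0.132)
t=0.800: state=(0.513, -0.278)
t=1.000: state=(0.441, -0.448)
t=1.200: state=(0.332, -0.649)
t=1.400: state=(0.179, -0.891)
t=1.600: state=(-0.027, -1.178)
t=1.800: state=(-0.294, -1.490)
t=2.000: state=(-0.619, -1.737)
t=2.200: state=(-0.973, -1.745)
t=2.400: state=(-1.293, -1.393)
t=2.600: state=(-1.516, -0.822)
t=2.800: state=(-1.625, -0.293)
t=3.000: state=(-1.644, 0.077)
t=3.200: state=(-1.603, 0.314)
t=3.400: state=(-1.523, 0.474)
t=3.600: state=(-1.415, 0.602)
t=3.800: state=(-1.283, 0.728)
t=4.000: state=(-1.123, 0.873)
t=4.200: state=(-0.930, 1.065)
t=4.400: state=(-0.692, 1.335)
t=4.600: state=(-0.388, 1.727)
t=4.800: state=(0.009, 2.268)
t=5.000: state=(0.522, 2.835)
t=5.200: state=(1.111, 2.910)
t=5.400: state=(1.619, 2.037)
t=5.600: state=(1.906, 0.874)
t=5.800: state=(1.999, 0.135)
t=5.830: state=(2.002, 0.063)

(x, y) = (2.002, 0.063)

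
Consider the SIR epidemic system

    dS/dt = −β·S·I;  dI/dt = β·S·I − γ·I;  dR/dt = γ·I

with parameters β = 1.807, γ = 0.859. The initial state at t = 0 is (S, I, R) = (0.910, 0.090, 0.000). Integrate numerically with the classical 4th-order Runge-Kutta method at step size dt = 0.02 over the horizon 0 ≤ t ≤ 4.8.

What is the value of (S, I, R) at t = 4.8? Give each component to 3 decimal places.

(S, I, R) = (0.215, 0.099, 0.686)

t=0.000: state=(0.910, 0.090, 0.000)
step 1 (dt=0.02): k1=(-0.148, 0.071, 0.077), k2=(-0.149, 0.071, 0.078), k3=(-0.149, 0.071, 0.078), k4=(-0.150, 0.071, 0.079); state += dt/6·(k1+2k2+2k3+k4)
t=0.020: state=(0.907, 0.091, 0.002)
t=0.040: state=(0.904, 0.093, 0.003)
t=0.060: state=(0.901, 0.094, 0.005)
continuing one RK4 step at a time; state shown every 10 steps (Δt=0.2):
t=0.200: state=(0.879, 0.105, 0.017)
t=0.400: state=(0.844, 0.120, 0.036)
t=0.600: state=(0.805, 0.137, 0.058)
t=0.800: state=(0.764, 0.153, 0.083)
t=1.000: state=(0.721, 0.168, 0.111)
t=1.200: state=(0.677, 0.182, 0.141)
t=1.400: state=(0.632, 0.195, 0.173)
t=1.600: state=(0.588, 0.204, 0.207)
t=1.800: state=(0.546, 0.211, 0.243)
t=2.000: state=(0.505, 0.215, 0.280)
t=2.200: state=(0.467, 0.216, 0.317)
t=2.400: state=(0.432, 0.214, 0.354)
t=2.600: state=(0.400, 0.209, 0.390)
t=2.800: state=(0.372, 0.203, 0.426)
t=3.000: state=(0.346, 0.194, 0.460)
t=3.200: state=(0.323, 0.185, 0.492)
t=3.400: state=(0.303, 0.174, 0.523)
t=3.600: state=(0.285, 0.163, 0.552)
t=3.800: state=(0.269, 0.152, 0.579)
t=4.000: state=(0.255, 0.140, 0.604)
t=4.200: state=(0.243, 0.129, 0.627)
t=4.400: state=(0.232, 0.119, 0.649)
t=4.600: state=(0.223, 0.109, 0.668)
t=4.800: state=(0.215, 0.099, 0.686)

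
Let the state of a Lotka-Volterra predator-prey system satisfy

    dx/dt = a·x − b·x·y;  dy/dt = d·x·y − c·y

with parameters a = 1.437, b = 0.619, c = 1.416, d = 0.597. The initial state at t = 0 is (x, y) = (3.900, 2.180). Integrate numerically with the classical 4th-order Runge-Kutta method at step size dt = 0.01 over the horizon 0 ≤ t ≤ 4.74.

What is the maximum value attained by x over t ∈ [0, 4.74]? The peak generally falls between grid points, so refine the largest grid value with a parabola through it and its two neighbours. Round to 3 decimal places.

max x = 3.912

t=0.000: state=(3.900, 2.180)
step 1 (dt=0.01): k1=(0.342, 1.989), k2=(0.318, 2.000), k3=(0.318, 2.000), k4=(0.294, 2.011); state += dt/6·(k1+2k2+2k3+k4)
t=0.010: state=(3.903, 2.200)
t=0.020: state=(3.906, 2.220)
t=0.030: state=(3.908, 2.241)
continuing one RK4 step at a time; state shown every 20 steps (Δt=0.2):
t=0.200: state=(3.866, 2.617)
t=0.400: state=(3.620, 3.088)
t=0.600: state=(3.205, 3.501)
t=0.800: state=(2.721, 3.758)
t=1.000: state=(2.265, 3.810)
t=1.200: state=(1.897, 3.676)
t=1.400: state=(1.628, 3.415)
t=1.600: state=(1.451, 3.089)
t=1.800: state=(1.347, 2.749)
t=2.000: state=(1.304, 2.425)
t=2.200: state=(1.311, 2.134)
t=2.400: state=(1.364, 1.886)
t=2.600: state=(1.458, 1.680)
t=2.800: state=(1.595, 1.519)
t=3.000: state=(1.776, 1.398)
t=3.200: state=(2.002, 1.319)
t=3.400: state=(2.272, 1.282)
t=3.600: state=(2.584, 1.291)
t=3.800: state=(2.927, 1.351)
t=4.000: state=(3.278, 1.474)
t=4.200: state=(3.598, 1.675)
t=4.400: state=(3.832, 1.969)
t=4.600: state=(3.911, 2.359)
t=4.740: state=(3.846, 2.678)
largest grid value and its neighbours: x(0.060)=3.91168, x(0.070)=3.91186, x(0.080)=3.91153
parabola through these three points peaks at t≈0.069 with x≈3.91187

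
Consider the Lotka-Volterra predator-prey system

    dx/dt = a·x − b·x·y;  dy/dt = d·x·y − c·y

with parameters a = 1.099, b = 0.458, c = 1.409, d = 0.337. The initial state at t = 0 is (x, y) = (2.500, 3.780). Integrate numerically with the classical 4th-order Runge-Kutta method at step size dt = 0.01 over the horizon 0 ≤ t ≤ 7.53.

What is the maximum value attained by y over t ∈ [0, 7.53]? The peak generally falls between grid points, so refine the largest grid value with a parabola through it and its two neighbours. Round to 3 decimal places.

max y = 4.592

t=0.000: state=(2.500, 3.780)
step 1 (dt=0.01): k1=(-1.581, -2.141), k2=(-1.563, -2.145), k3=(-1.563, -2.145), k4=(-1.546, -2.149); state += dt/6·(k1+2k2+2k3+k4)
t=0.010: state=(2.484, 3.759)
t=0.020: state=(2.469, 3.737)
t=0.030: state=(2.454, 3.715)
continuing one RK4 step at a time; state shown every 25 steps (Δt=0.25):
t=0.250: state=(2.202, 3.236)
t=0.500: state=(2.062, 2.720)
t=0.750: state=(2.041, 2.272)
t=1.000: state=(2.117, 1.902)
t=1.250: state=(2.281, 1.608)
t=1.500: state=(2.531, 1.384)
t=1.750: state=(2.871, 1.221)
t=2.000: state=(3.308, 1.113)
t=2.250: state=(3.847, 1.057)
t=2.500: state=(4.489, 1.055)
t=2.750: state=(5.222, 1.116)
t=3.000: state=(6.004, 1.259)
t=3.250: state=(6.751, 1.516)
t=3.500: state=(7.307, 1.931)
t=3.750: state=(7.460, 2.538)
t=4.000: state=(7.035, 3.301)
t=4.250: state=(6.072, 4.043)
t=4.500: state=(4.880, 4.510)
t=4.750: state=(3.806, 4.565)
t=5.000: state=(3.013, 4.268)
t=5.250: state=(2.499, 3.779)
t=5.500: state=(2.201, 3.234)
t=5.750: state=(2.062, 2.719)
t=6.000: state=(2.041, 2.271)
t=6.250: state=(2.117, 1.901)
t=6.500: state=(2.281, 1.608)
t=6.750: state=(2.531, 1.384)
t=7.000: state=(2.872, 1.221)
t=7.250: state=(3.309, 1.113)
t=7.500: state=(3.849, 1.057)
t=7.530: state=(3.920, 1.054)
largest grid value and its neighbours: y(4.650)=4.59214, y(4.660)=4.59220, y(4.670)=4.59161
parabola through these three points peaks at t≈4.656 with y≈4.59225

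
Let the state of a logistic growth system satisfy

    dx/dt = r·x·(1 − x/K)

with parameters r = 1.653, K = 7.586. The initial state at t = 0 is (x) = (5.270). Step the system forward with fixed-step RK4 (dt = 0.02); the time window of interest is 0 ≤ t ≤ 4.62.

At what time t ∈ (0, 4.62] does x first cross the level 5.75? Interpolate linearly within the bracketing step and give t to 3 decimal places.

t=0.000: state=(5.270)
step 1 (dt=0.02): k1=(2.660), k2=(2.642), k3=(2.642), k4=(2.625); state += dt/6·(k1+2k2+2k3+k4)
t=0.020: state=(5.323)
t=0.040: state=(5.375)
t=0.060: state=(5.426)
t=0.180: state=(5.719)
next step: t=0.200: state=(5.766) — x has crossed 5.75
linear interpolation between t=0.180 (5.71938) and t=0.200 (5.76551) → t≈0.193

t = 0.193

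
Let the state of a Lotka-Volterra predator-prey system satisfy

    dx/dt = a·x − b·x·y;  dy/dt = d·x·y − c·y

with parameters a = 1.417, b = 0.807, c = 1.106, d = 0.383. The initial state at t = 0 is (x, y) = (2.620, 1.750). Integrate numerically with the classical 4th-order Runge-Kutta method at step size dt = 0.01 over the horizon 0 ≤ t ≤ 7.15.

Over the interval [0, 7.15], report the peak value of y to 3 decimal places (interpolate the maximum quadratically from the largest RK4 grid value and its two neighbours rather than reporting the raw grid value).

t=0.000: state=(2.620, 1.750)
step 1 (dt=0.01): k1=(0.012, -0.179), k2=(0.014, -0.179), k3=(0.014, -0.179), k4=(0.016, -0.179); state += dt/6·(k1+2k2+2k3+k4)
t=0.010: state=(2.620, 1.748)
t=0.020: state=(2.620, 1.746)
t=0.030: state=(2.621, 1.745)
continuing one RK4 step at a time; state shown every 25 steps (Δt=0.25):
t=0.250: state=(2.635, 1.707)
t=0.500: state=(2.672, 1.668)
t=0.750: state=(2.728, 1.638)
t=1.000: state=(2.799, 1.619)
t=1.250: state=(2.881, 1.611)
t=1.500: state=(2.965, 1.617)
t=1.750: state=(3.044, 1.635)
t=2.000: state=(3.110, 1.665)
t=2.250: state=(3.155, 1.705)
t=2.500: state=(3.173, 1.751)
t=2.750: state=(3.161, 1.799)
t=3.000: state=(3.119, 1.844)
t=3.250: state=(3.053, 1.879)
t=3.500: state=(2.970, 1.902)
t=3.750: state=(2.881, 1.909)
t=4.000: state=(2.796, 1.900)
t=4.250: state=(2.721, 1.876)
t=4.500: state=(2.665, 1.841)
t=4.750: state=(2.631, 1.799)
t=5.000: state=(2.620, 1.754)
t=5.250: state=(2.633, 1.710)
t=5.500: state=(2.668, 1.672)
t=5.750: state=(2.722, 1.641)
t=6.000: state=(2.792, 1.620)
t=6.250: state=(2.873, 1.612)
t=6.500: state=(2.957, 1.616)
t=6.750: state=(3.037, 1.633)
t=7.000: state=(3.105, 1.662)
t=7.150: state=(3.136, 1.685)
largest grid value and its neighbours: y(3.720)=1.90873, y(3.730)=1.90875, y(3.740)=1.90874
parabola through these three points peaks at t≈3.731 with y≈1.90875

max y = 1.909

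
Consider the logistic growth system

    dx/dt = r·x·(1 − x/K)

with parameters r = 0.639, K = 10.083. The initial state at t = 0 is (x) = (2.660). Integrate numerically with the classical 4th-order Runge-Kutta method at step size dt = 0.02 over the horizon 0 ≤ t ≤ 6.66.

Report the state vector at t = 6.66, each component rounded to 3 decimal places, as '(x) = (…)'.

t=0.000: state=(2.660)
step 1 (dt=0.02): k1=(1.251), k2=(1.255), k3=(1.255), k4=(1.259); state += dt/6·(k1+2k2+2k3+k4)
t=0.020: state=(2.685)
t=0.040: state=(2.710)
t=0.060: state=(2.736)
continuing one RK4 step at a time; state shown every 25 steps (Δt=0.5):
t=0.500: state=(3.331)
t=1.000: state=(4.077)
t=1.500: state=(4.871)
t=2.000: state=(5.673)
t=2.500: state=(6.444)
t=3.000: state=(7.149)
t=3.500: state=(7.767)
t=4.000: state=(8.288)
t=4.500: state=(8.712)
t=5.000: state=(9.049)
t=5.500: state=(9.310)
t=6.000: state=(9.509)
t=6.500: state=(9.660)
t=6.660: state=(9.699)

(x) = (9.699)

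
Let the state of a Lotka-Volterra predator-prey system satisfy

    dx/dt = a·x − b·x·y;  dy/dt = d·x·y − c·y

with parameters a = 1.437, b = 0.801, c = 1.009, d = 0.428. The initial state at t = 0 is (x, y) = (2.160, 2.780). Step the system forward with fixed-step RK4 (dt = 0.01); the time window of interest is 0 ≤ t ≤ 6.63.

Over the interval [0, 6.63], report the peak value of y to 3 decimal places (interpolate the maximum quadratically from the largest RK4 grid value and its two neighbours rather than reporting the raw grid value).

t=0.000: state=(2.160, 2.780)
step 1 (dt=0.01): k1=(-1.706, -0.235), k2=(-1.697, -0.245), k3=(-1.697, -0.245), k4=(-1.688, -0.255); state += dt/6·(k1+2k2+2k3+k4)
t=0.010: state=(2.143, 2.778)
t=0.020: state=(2.126, 2.775)
t=0.030: state=(2.110, 2.772)
continuing one RK4 step at a time; state shown every 25 steps (Δt=0.25):
t=0.250: state=(1.790, 2.666)
t=0.500: state=(1.531, 2.472)
t=0.750: state=(1.368, 2.242)
t=1.000: state=(1.281, 2.006)
t=1.250: state=(1.255, 1.784)
t=1.500: state=(1.284, 1.587)
t=1.750: state=(1.361, 1.420)
t=2.000: state=(1.488, 1.285)
t=2.250: state=(1.665, 1.181)
t=2.500: state=(1.897, 1.110)
t=2.750: state=(2.185, 1.073)
t=3.000: state=(2.527, 1.072)
t=3.250: state=(2.910, 1.114)
t=3.500: state=(3.307, 1.207)
t=3.750: state=(3.666, 1.363)
t=4.000: state=(3.911, 1.591)
t=4.250: state=(3.958, 1.887)
t=4.500: state=(3.758, 2.221)
t=4.750: state=(3.343, 2.527)
t=5.000: state=(2.822, 2.731)
t=5.250: state=(2.319, 2.793)
t=5.500: state=(1.909, 2.718)
t=5.750: state=(1.612, 2.547)
t=6.000: state=(1.416, 2.326)
t=6.250: state=(1.304, 2.089)
t=6.500: state=(1.258, 1.861)
t=6.630: state=(1.257, 1.750)
largest grid value and its neighbours: y(5.220)=2.79305, y(5.230)=2.79315, y(5.240)=2.79302
parabola through these three points peaks at t≈5.229 with y≈2.79315

max y = 2.793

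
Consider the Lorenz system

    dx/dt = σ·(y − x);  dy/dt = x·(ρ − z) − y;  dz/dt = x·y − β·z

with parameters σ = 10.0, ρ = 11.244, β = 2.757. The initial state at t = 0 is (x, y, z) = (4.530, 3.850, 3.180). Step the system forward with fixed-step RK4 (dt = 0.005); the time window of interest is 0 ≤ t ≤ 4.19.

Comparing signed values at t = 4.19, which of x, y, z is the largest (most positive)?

largest component: z

t=0.000: state=(4.530, 3.850, 3.180)
step 1 (dt=0.005): k1=(-6.800, 32.680, 8.673), k2=(-5.813, 32.363, 8.917), k3=(-5.846, 32.381, 8.921), k4=(-4.889, 32.082, 9.166); state += dt/6·(k1+2k2+2k3+k4)
t=0.005: state=(4.501, 4.012, 3.225)
t=0.010: state=(4.481, 4.171, 3.272)
t=0.015: state=(4.470, 4.328, 3.321)
continuing one RK4 step at a time; state shown every 40 steps (Δt=0.2):
t=0.200: state=(7.113, 9.071, 7.930)
t=0.400: state=(7.716, 5.903, 14.871)
t=0.600: state=(3.640, 2.272, 11.538)
t=0.800: state=(2.617, 2.768, 7.683)
t=1.000: state=(3.817, 4.837, 6.273)
t=1.200: state=(6.354, 7.594, 8.812)
t=1.400: state=(6.980, 6.150, 12.970)
t=1.600: state=(4.593, 3.580, 11.488)
t=1.800: state=(3.710, 3.799, 8.750)
t=2.000: state=(4.652, 5.426, 7.978)
t=2.200: state=(6.229, 6.796, 10.020)
t=2.400: state=(6.151, 5.539, 11.964)
t=2.600: state=(4.759, 4.226, 10.782)
t=2.800: state=(4.404, 4.568, 9.153)
t=3.000: state=(5.186, 5.712, 9.082)
t=3.200: state=(5.999, 6.151, 10.562)
t=3.400: state=(5.635, 5.211, 11.252)
t=3.600: state=(4.870, 4.637, 10.320)
t=3.800: state=(4.848, 5.039, 9.474)
t=4.000: state=(5.420, 5.722, 9.759)
t=4.190: state=(5.742, 5.733, 10.625)
compare at T: x=5.742, y=5.733, z=10.625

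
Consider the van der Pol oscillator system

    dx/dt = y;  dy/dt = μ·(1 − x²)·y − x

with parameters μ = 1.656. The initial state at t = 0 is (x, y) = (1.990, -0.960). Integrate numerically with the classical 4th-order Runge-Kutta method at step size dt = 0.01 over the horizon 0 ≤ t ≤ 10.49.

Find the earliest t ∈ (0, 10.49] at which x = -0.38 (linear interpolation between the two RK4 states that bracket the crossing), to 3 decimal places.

t = 2.221

t=0.000: state=(1.990, -0.960)
step 1 (dt=0.01): k1=(-0.960, 2.716), k2=(-0.946, 2.624), k3=(-0.947, 2.627), k4=(-0.934, 2.538); state += dt/6·(k1+2k2+2k3+k4)
t=0.010: state=(1.981, -0.934)
t=0.020: state=(1.971, -0.909)
t=0.030: state=(1.962, -0.886)
continuing one RK4 step at a time; state shown every 50 steps (Δt=0.5):
t=0.500: state=(1.655, -0.573)
t=1.000: state=(1.349, -0.685)
t=1.500: state=(0.932, -1.044)
t=2.000: state=(0.188, -2.135)
t=2.220: state=(-0.377, -3.021)
next step: t=2.230: state=(-0.408, -3.060) — x has crossed -0.38
linear interpolation between t=2.220 (-0.37718) and t=2.230 (-0.40759) → t≈2.221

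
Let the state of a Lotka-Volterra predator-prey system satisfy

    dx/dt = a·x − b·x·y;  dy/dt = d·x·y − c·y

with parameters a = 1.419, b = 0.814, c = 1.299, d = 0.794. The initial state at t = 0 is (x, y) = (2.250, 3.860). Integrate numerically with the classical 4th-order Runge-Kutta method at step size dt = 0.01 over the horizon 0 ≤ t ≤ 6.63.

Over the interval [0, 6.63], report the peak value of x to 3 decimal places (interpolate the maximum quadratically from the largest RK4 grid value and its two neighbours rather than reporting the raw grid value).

t=0.000: state=(2.250, 3.860)
step 1 (dt=0.01): k1=(-3.877, 1.882), k2=(-3.861, 1.827), k3=(-3.860, 1.827), k4=(-3.843, 1.772); state += dt/6·(k1+2k2+2k3+k4)
t=0.010: state=(2.211, 3.878)
t=0.020: state=(2.173, 3.895)
t=0.030: state=(2.135, 3.911)
continuing one RK4 step at a time; state shown every 25 steps (Δt=0.25):
t=0.250: state=(1.427, 3.997)
t=0.500: state=(0.931, 3.632)
t=0.750: state=(0.670, 3.068)
t=1.000: state=(0.543, 2.497)
t=1.250: state=(0.491, 1.998)
t=1.500: state=(0.486, 1.590)
t=1.750: state=(0.519, 1.269)
t=2.000: state=(0.587, 1.023)
t=2.250: state=(0.693, 0.839)
t=2.500: state=(0.846, 0.706)
t=2.750: state=(1.055, 0.615)
t=3.000: state=(1.335, 0.563)
t=3.250: state=(1.701, 0.549)
t=3.500: state=(2.164, 0.581)
t=3.750: state=(2.717, 0.681)
t=4.000: state=(3.308, 0.895)
t=4.250: state=(3.785, 1.313)
t=4.500: state=(3.857, 2.045)
t=4.750: state=(3.285, 3.035)
t=5.000: state=(2.310, 3.830)
t=5.250: state=(1.468, 4.006)
t=5.500: state=(0.953, 3.663)
t=5.750: state=(0.682, 3.104)
t=6.000: state=(0.548, 2.531)
t=6.250: state=(0.492, 2.026)
t=6.500: state=(0.486, 1.612)
t=6.630: state=(0.497, 1.432)
largest grid value and its neighbours: x(4.400)=3.89828, x(4.410)=3.89882, x(4.420)=3.89838
parabola through these three points peaks at t≈4.410 with x≈3.89883

max x = 3.899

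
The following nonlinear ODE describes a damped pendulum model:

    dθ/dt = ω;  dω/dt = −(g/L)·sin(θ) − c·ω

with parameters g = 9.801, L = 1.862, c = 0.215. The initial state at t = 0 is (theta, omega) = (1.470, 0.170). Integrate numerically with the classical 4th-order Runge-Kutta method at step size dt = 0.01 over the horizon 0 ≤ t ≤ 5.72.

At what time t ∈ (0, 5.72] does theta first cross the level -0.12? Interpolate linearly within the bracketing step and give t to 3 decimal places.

t = 0.892

t=0.000: state=(1.470, 0.170)
step 1 (dt=0.01): k1=(0.170, -5.274), k2=(0.144, -5.268), k3=(0.144, -5.268), k4=(0.117, -5.263); state += dt/6·(k1+2k2+2k3+k4)
t=0.010: state=(1.471, 0.117)
t=0.020: state=(1.472, 0.065)
t=0.030: state=(1.473, 0.012)
continuing one RK4 step at a time; state shown every 20 steps (Δt=0.2):
t=0.200: state=(1.400, -0.860)
t=0.400: state=(1.131, -1.808)
t=0.600: state=(0.691, -2.546)
t=0.800: state=(0.142, -2.853)
t=0.890: state=(-0.114, -2.805)
next step: t=0.900: state=(-0.142, -2.792) — theta has crossed -0.12
linear interpolation between t=0.890 (-0.11390) and t=0.900 (-0.14189) → t≈0.892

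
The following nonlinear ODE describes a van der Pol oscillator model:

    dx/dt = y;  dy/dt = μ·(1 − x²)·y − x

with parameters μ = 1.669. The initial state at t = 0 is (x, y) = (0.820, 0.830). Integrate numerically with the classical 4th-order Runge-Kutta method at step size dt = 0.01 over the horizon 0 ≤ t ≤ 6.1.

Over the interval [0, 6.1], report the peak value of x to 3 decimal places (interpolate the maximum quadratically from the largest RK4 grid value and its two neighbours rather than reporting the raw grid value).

max x = 1.183

t=0.000: state=(0.820, 0.830)
step 1 (dt=0.01): k1=(0.830, -0.366), k2=(0.828, -0.381), k3=(0.828, -0.381), k4=(0.826, -0.395); state += dt/6·(k1+2k2+2k3+k4)
t=0.010: state=(0.828, 0.826)
t=0.020: state=(0.837, 0.822)
t=0.030: state=(0.845, 0.818)
continuing one RK4 step at a time; state shown every 20 steps (Δt=0.2):
t=0.200: state=(0.975, 0.700)
t=0.400: state=(1.094, 0.478)
t=0.600: state=(1.164, 0.220)
t=0.800: state=(1.182, -0.028)
t=1.000: state=(1.155, -0.245)
t=1.200: state=(1.086, -0.441)
t=1.400: state=(0.978, -0.636)
t=1.600: state=(0.830, -0.862)
t=1.800: state=(0.629, -1.165)
t=2.000: state=(0.354, -1.609)
t=2.200: state=(-0.029, -2.259)
t=2.400: state=(-0.556, -2.987)
t=2.600: state=(-1.179, -3.037)
t=2.800: state=(-1.682, -1.850)
t=3.000: state=(-1.918, -0.603)
t=3.200: state=(-1.967, 0.017)
t=3.400: state=(-1.936, 0.260)
t=3.600: state=(-1.872, 0.363)
t=3.800: state=(-1.794, 0.420)
t=4.000: state=(-1.705, 0.465)
t=4.200: state=(-1.607, 0.512)
t=4.400: state=(-1.500, 0.569)
t=4.600: state=(-1.379, 0.641)
t=4.800: state=(-1.242, 0.738)
t=5.000: state=(-1.081, 0.877)
t=5.200: state=(-0.886, 1.084)
t=5.400: state=(-0.639, 1.408)
t=5.600: state=(-0.310, 1.925)
t=5.800: state=(0.148, 2.690)
t=6.000: state=(0.764, 3.383)
t=6.100: state=(1.104, 3.357)
largest grid value and its neighbours: x(0.770)=1.18272, x(0.780)=1.18274, x(0.790)=1.18264
parabola through these three points peaks at t≈0.776 with x≈1.18274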